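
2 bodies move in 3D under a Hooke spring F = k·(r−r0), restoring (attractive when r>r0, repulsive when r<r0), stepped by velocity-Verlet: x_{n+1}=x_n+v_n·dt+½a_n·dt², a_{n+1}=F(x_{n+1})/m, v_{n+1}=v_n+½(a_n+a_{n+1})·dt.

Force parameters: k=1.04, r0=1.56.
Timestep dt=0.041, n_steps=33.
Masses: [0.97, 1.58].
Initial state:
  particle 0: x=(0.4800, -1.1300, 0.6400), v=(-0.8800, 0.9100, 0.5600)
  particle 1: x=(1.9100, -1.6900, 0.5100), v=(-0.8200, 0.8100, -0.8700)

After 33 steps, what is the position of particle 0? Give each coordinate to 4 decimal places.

(-0.5571, 0.0353, 1.2755)

step 0: x0=(0.4800, -1.1300, 0.6400) x1=(1.9100, -1.6900, 0.5100)
step 1: x0=(0.4439, -1.0927, 0.6630) x1=(1.8764, -1.6568, 0.4743)
step 2: x0=(0.4078, -1.0554, 0.6859) x1=(1.8428, -1.6236, 0.4387)
step 3: x0=(0.3717, -1.0180, 0.7089) x1=(1.8092, -1.5904, 0.4030)
step 4: x0=(0.3356, -0.9807, 0.7318) x1=(1.7756, -1.5572, 0.3673)
step 5: x0=(0.2996, -0.9434, 0.7548) x1=(1.7419, -1.5240, 0.3317)
step 6: x0=(0.2636, -0.9062, 0.7777) x1=(1.7082, -1.4907, 0.2960)
step 7: x0=(0.2278, -0.8690, 0.8006) x1=(1.6744, -1.4574, 0.2604)
step 8: x0=(0.1921, -0.8318, 0.8234) x1=(1.6406, -1.4241, 0.2248)
step 9: x0=(0.1566, -0.7948, 0.8462) x1=(1.6066, -1.3908, 0.1893)
step 10: x0=(0.1214, -0.7578, 0.8688) x1=(1.5725, -1.3574, 0.1538)
step 11: x0=(0.0863, -0.7209, 0.8913) x1=(1.5382, -1.3239, 0.1184)
step 12: x0=(0.0516, -0.6841, 0.9137) x1=(1.5038, -1.2903, 0.0831)
step 13: x0=(0.0171, -0.6475, 0.9359) x1=(1.4691, -1.2567, 0.0479)
step 14: x0=(-0.0169, -0.6110, 0.9579) x1=(1.4343, -1.2230, 0.0128)
step 15: x0=(-0.0506, -0.5747, 0.9796) x1=(1.3992, -1.1892, -0.0221)
step 16: x0=(-0.0838, -0.5386, 1.0010) x1=(1.3638, -1.1552, -0.0568)
step 17: x0=(-0.1166, -0.5026, 1.0221) x1=(1.3282, -1.1212, -0.0914)
step 18: x0=(-0.1489, -0.4669, 1.0428) x1=(1.2922, -1.0870, -0.1256)
step 19: x0=(-0.1807, -0.4314, 1.0631) x1=(1.2560, -1.0527, -0.1597)
step 20: x0=(-0.2119, -0.3962, 1.0829) x1=(1.2194, -1.0182, -0.1934)
step 21: x0=(-0.2425, -0.3612, 1.1022) x1=(1.1824, -0.9836, -0.2268)
step 22: x0=(-0.2725, -0.3264, 1.1209) x1=(1.1450, -0.9488, -0.2599)
step 23: x0=(-0.3019, -0.2920, 1.1390) x1=(1.1073, -0.9138, -0.2926)
step 24: x0=(-0.3306, -0.2578, 1.1564) x1=(1.0692, -0.8787, -0.3248)
step 25: x0=(-0.3587, -0.2239, 1.1731) x1=(1.0306, -0.8434, -0.3567)
step 26: x0=(-0.3860, -0.1904, 1.1891) x1=(0.9916, -0.8079, -0.3880)
step 27: x0=(-0.4127, -0.1571, 1.2042) x1=(0.9522, -0.7721, -0.4189)
step 28: x0=(-0.4386, -0.1242, 1.2185) x1=(0.9124, -0.7362, -0.4492)
step 29: x0=(-0.4638, -0.0916, 1.2319) x1=(0.8721, -0.7001, -0.4790)
step 30: x0=(-0.4882, -0.0594, 1.2443) x1=(0.8313, -0.6638, -0.5082)
step 31: x0=(-0.5119, -0.0275, 1.2558) x1=(0.7901, -0.6273, -0.5368)
step 32: x0=(-0.5349, 0.0041, 1.2662) x1=(0.7484, -0.5905, -0.5648)
step 33: x0=(-0.5571, 0.0353, 1.2755) x1=(0.7063, -0.5536, -0.5921)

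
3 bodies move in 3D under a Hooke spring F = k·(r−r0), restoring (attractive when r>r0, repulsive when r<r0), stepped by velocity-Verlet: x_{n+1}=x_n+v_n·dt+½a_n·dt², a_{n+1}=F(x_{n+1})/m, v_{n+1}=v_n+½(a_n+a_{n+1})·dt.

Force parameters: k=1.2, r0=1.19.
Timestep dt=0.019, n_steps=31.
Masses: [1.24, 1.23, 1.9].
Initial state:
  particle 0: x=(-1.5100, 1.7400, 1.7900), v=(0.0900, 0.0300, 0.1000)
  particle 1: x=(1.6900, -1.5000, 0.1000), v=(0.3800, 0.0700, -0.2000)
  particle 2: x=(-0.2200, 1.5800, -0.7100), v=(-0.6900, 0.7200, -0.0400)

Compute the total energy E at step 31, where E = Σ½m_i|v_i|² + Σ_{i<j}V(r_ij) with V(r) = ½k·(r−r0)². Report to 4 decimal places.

14.5529

step 0: x0=(-1.5100, 1.7400, 1.7900) x1=(1.6900, -1.5000, 0.1000) x2=(-0.2200, 1.5800, -0.7100)
step 1: x0=(-1.5077, 1.7401, 1.7914) x1=(1.6966, -1.4979, 0.0963) x2=(-0.2330, 1.5935, -0.7105)
step 2: x0=(-1.5044, 1.7394, 1.7919) x1=(1.7018, -1.4941, 0.0929) x2=(-0.2460, 1.6064, -0.7106)
step 3: x0=(-1.4999, 1.7377, 1.7914) x1=(1.7057, -1.4888, 0.0898) x2=(-0.2587, 1.6190, -0.7102)
step 4: x0=(-1.4944, 1.7352, 1.7900) x1=(1.7084, -1.4819, 0.0869) x2=(-0.2714, 1.6310, -0.7094)
step 5: x0=(-1.4877, 1.7318, 1.7876) x1=(1.7096, -1.4733, 0.0842) x2=(-0.2839, 1.6426, -0.7081)
step 6: x0=(-1.4800, 1.7276, 1.7843) x1=(1.7096, -1.4632, 0.0818) x2=(-0.2962, 1.6537, -0.7064)
step 7: x0=(-1.4712, 1.7225, 1.7800) x1=(1.7082, -1.4514, 0.0797) x2=(-0.3084, 1.6644, -0.7042)
step 8: x0=(-1.4613, 1.7166, 1.7748) x1=(1.7055, -1.4381, 0.0779) x2=(-0.3204, 1.6745, -0.7016)
step 9: x0=(-1.4504, 1.7098, 1.7687) x1=(1.7014, -1.4231, 0.0763) x2=(-0.3322, 1.6842, -0.6986)
step 10: x0=(-1.4384, 1.7022, 1.7616) x1=(1.6961, -1.4066, 0.0750) x2=(-0.3438, 1.6934, -0.6951)
step 11: x0=(-1.4254, 1.6938, 1.7536) x1=(1.6894, -1.3885, 0.0739) x2=(-0.3553, 1.7021, -0.6911)
step 12: x0=(-1.4114, 1.6845, 1.7447) x1=(1.6814, -1.3689, 0.0731) x2=(-0.3666, 1.7103, -0.6868)
step 13: x0=(-1.3964, 1.6745, 1.7349) x1=(1.6721, -1.3477, 0.0725) x2=(-0.3777, 1.7180, -0.6820)
step 14: x0=(-1.3803, 1.6637, 1.7242) x1=(1.6615, -1.3250, 0.0722) x2=(-0.3886, 1.7253, -0.6768)
step 15: x0=(-1.3634, 1.6522, 1.7127) x1=(1.6496, -1.3008, 0.0721) x2=(-0.3994, 1.7320, -0.6712)
step 16: x0=(-1.3454, 1.6399, 1.7002) x1=(1.6364, -1.2751, 0.0723) x2=(-0.4099, 1.7383, -0.6652)
step 17: x0=(-1.3265, 1.6269, 1.6869) x1=(1.6220, -1.2479, 0.0728) x2=(-0.4202, 1.7441, -0.6588)
step 18: x0=(-1.3067, 1.6131, 1.6728) x1=(1.6064, -1.2192, 0.0734) x2=(-0.4303, 1.7495, -0.6519)
step 19: x0=(-1.2860, 1.5987, 1.6578) x1=(1.5895, -1.1892, 0.0743) x2=(-0.4402, 1.7543, -0.6447)
step 20: x0=(-1.2644, 1.5836, 1.6420) x1=(1.5713, -1.1577, 0.0755) x2=(-0.4499, 1.7587, -0.6372)
step 21: x0=(-1.2420, 1.5678, 1.6254) x1=(1.5520, -1.1248, 0.0769) x2=(-0.4593, 1.7626, -0.6292)
step 22: x0=(-1.2187, 1.5514, 1.6081) x1=(1.5316, -1.0906, 0.0785) x2=(-0.4686, 1.7661, -0.6209)
step 23: x0=(-1.1946, 1.5344, 1.5899) x1=(1.5099, -1.0550, 0.0803) x2=(-0.4776, 1.7691, -0.6122)
step 24: x0=(-1.1697, 1.5168, 1.5710) x1=(1.4871, -1.0182, 0.0823) x2=(-0.4864, 1.7716, -0.6032)
step 25: x0=(-1.1441, 1.4986, 1.5514) x1=(1.4632, -0.9800, 0.0845) x2=(-0.4950, 1.7737, -0.5938)
step 26: x0=(-1.1177, 1.4799, 1.5311) x1=(1.4383, -0.9407, 0.0870) x2=(-0.5034, 1.7754, -0.5841)
step 27: x0=(-1.0906, 1.4606, 1.5101) x1=(1.4122, -0.9001, 0.0896) x2=(-0.5115, 1.7766, -0.5741)
step 28: x0=(-1.0628, 1.4408, 1.4884) x1=(1.3852, -0.8583, 0.0924) x2=(-0.5195, 1.7774, -0.5637)
step 29: x0=(-1.0344, 1.4205, 1.4661) x1=(1.3571, -0.8154, 0.0954) x2=(-0.5272, 1.7778, -0.5531)
step 30: x0=(-1.0053, 1.3998, 1.4431) x1=(1.3280, -0.7714, 0.0986) x2=(-0.5346, 1.7778, -0.5421)
step 31: x0=(-0.9756, 1.3786, 1.4196) x1=(1.2980, -0.7264, 0.1020) x2=(-0.5419, 1.7774, -0.5309)
step 0 velocities: v0=(0.0900, 0.0300, 0.1000) v1=(0.3800, 0.0700, -0.2000) v2=(-0.6900, 0.7200, -0.0400)
step 0: KE=1.0745, PE=13.4804, E=14.5549
step 31 velocities: v0=(1.5774, -1.1261, -1.2554) v1=(-1.6045, 2.3991, 0.1805) v2=(-0.3760, -0.0332, 0.5982)
step 31: KE=8.9245, PE=5.6285, E=14.5529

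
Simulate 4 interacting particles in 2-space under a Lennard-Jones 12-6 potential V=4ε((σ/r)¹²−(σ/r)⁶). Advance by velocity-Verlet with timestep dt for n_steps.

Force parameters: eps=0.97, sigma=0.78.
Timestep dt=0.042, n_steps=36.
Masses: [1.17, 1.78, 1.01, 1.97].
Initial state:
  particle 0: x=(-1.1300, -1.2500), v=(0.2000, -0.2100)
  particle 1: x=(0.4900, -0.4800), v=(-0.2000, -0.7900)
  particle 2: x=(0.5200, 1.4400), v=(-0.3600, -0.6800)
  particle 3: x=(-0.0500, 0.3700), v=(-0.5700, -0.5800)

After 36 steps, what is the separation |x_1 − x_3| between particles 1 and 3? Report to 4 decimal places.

1.0579

step 0: x0=(-1.1300, -1.2500) x1=(0.4900, -0.4800) x2=(0.5200, 1.4400) x3=(-0.0500, 0.3700)
step 1: x0=(-1.1215, -1.2588) x1=(0.4808, -0.5120) x2=(0.5044, 1.4105) x3=(-0.0730, 0.3450)
step 2: x0=(-1.1129, -1.2674) x1=(0.4701, -0.5417) x2=(0.4878, 1.3791) x3=(-0.0942, 0.3188)
step 3: x0=(-1.1040, -1.2759) x1=(0.4578, -0.5692) x2=(0.4702, 1.3458) x3=(-0.1137, 0.2916)
step 4: x0=(-1.0949, -1.2842) x1=(0.4439, -0.5945) x2=(0.4516, 1.3105) x3=(-0.1313, 0.2632)
step 5: x0=(-1.0856, -1.2923) x1=(0.4285, -0.6176) x2=(0.4320, 1.2732) x3=(-0.1471, 0.2339)
step 6: x0=(-1.0760, -1.3002) x1=(0.4115, -0.6385) x2=(0.4112, 1.2338) x3=(-0.1611, 0.2035)
step 7: x0=(-1.0661, -1.3079) x1=(0.3928, -0.6572) x2=(0.3892, 1.1922) x3=(-0.1731, 0.1720)
step 8: x0=(-1.0558, -1.3154) x1=(0.3723, -0.6736) x2=(0.3660, 1.1483) x3=(-0.1831, 0.1395)
step 9: x0=(-1.0452, -1.3225) x1=(0.3500, -0.6875) x2=(0.3415, 1.1017) x3=(-0.1909, 0.1060)
step 10: x0=(-1.0340, -1.3293) x1=(0.3257, -0.6991) x2=(0.3155, 1.0522) x3=(-0.1966, 0.0716)
step 11: x0=(-1.0224, -1.3356) x1=(0.2998, -0.7085) x2=(0.2879, 0.9996) x3=(-0.2003, 0.0367)
step 12: x0=(-1.0101, -1.3415) x1=(0.2726, -0.7166) x2=(0.2586, 0.9433) x3=(-0.2023, 0.0021)
step 13: x0=(-0.9971, -1.3468) x1=(0.2460, -0.7260) x2=(0.2274, 0.8828) x3=(-0.2042, -0.0294)
step 14: x0=(-0.9832, -1.3515) x1=(0.2228, -0.7417) x2=(0.1941, 0.8176) x3=(-0.2088, -0.0533)
step 15: x0=(-0.9683, -1.3553) x1=(0.2059, -0.7680) x2=(0.1586, 0.7472) x3=(-0.2184, -0.0653)
step 16: x0=(-0.9522, -1.3583) x1=(0.1933, -0.8027) x2=(0.1220, 0.6741) x3=(-0.2322, -0.0689)
step 17: x0=(-0.9346, -1.3603) x1=(0.1817, -0.8405) x2=(0.0923, 0.6148) x3=(-0.2512, -0.0775)
step 18: x0=(-0.9154, -1.3611) x1=(0.1690, -0.8782) x2=(0.0903, 0.6104) x3=(-0.2844, -0.1149)
step 19: x0=(-0.8940, -1.3604) x1=(0.1546, -0.9153) x2=(0.0973, 0.6230) x3=(-0.3220, -0.1624)
step 20: x0=(-0.8698, -1.3578) x1=(0.1381, -0.9519) x2=(0.1033, 0.6334) x3=(-0.3588, -0.2105)
step 21: x0=(-0.8420, -1.3526) x1=(0.1189, -0.9879) x2=(0.1069, 0.6388) x3=(-0.3941, -0.2580)
step 22: x0=(-0.8097, -1.3442) x1=(0.0965, -1.0238) x2=(0.1082, 0.6399) x3=(-0.4280, -0.3054)
step 23: x0=(-0.7722, -1.3314) x1=(0.0707, -1.0596) x2=(0.1076, 0.6374) x3=(-0.4610, -0.3535)
step 24: x0=(-0.7322, -1.3144) x1=(0.0438, -1.0950) x2=(0.1056, 0.6321) x3=(-0.4936, -0.4032)
step 25: x0=(-0.7130, -1.2994) x1=(0.0311, -1.1262) x2=(0.1024, 0.6247) x3=(-0.5263, -0.4544)
step 26: x0=(-0.7582, -1.3007) x1=(0.0607, -1.1476) x2=(0.0984, 0.6156) x3=(-0.5584, -0.5037)
step 27: x0=(-0.8164, -1.3179) x1=(0.0958, -1.1669) x2=(0.0936, 0.6052) x3=(-0.5874, -0.5449)
step 28: x0=(-0.8774, -1.3564) x1=(0.1265, -1.1848) x2=(0.0883, 0.5936) x3=(-0.6105, -0.5742)
step 29: x0=(-0.9383, -1.4058) x1=(0.1524, -1.2012) x2=(0.0824, 0.5809) x3=(-0.6289, -0.5978)
step 30: x0=(-0.9970, -1.4562) x1=(0.1740, -1.2161) x2=(0.0761, 0.5673) x3=(-0.6447, -0.6216)
step 31: x0=(-1.0525, -1.5035) x1=(0.1921, -1.2295) x2=(0.0693, 0.5528) x3=(-0.6589, -0.6482)
step 32: x0=(-1.1051, -1.5466) x1=(0.2072, -1.2415) x2=(0.0621, 0.5374) x3=(-0.6719, -0.6781)
step 33: x0=(-1.1547, -1.5855) x1=(0.2197, -1.2522) x2=(0.0546, 0.5211) x3=(-0.6841, -0.7112)
step 34: x0=(-1.2016, -1.6203) x1=(0.2296, -1.2617) x2=(0.0467, 0.5042) x3=(-0.6954, -0.7475)
step 35: x0=(-1.2459, -1.6513) x1=(0.2371, -1.2701) x2=(0.0384, 0.4865) x3=(-0.7060, -0.7867)
step 36: x0=(-1.2876, -1.6787) x1=(0.2423, -1.2773) x2=(0.0299, 0.4681) x3=(-0.7158, -0.8287)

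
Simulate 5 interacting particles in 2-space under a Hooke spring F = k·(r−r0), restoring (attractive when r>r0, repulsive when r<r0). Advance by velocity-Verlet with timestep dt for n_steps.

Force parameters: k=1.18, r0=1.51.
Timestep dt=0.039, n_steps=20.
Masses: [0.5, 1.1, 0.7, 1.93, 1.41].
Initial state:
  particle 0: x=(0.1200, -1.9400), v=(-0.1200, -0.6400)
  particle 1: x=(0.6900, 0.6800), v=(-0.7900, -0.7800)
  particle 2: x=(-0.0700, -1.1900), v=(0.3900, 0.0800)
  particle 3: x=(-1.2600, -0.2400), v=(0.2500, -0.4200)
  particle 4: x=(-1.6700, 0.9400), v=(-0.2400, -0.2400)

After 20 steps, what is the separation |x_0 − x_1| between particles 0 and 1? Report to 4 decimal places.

step 0: x0=(0.1200, -1.9400) x1=(0.6900, 0.6800) x2=(-0.0700, -1.1900) x3=(-1.2600, -0.2400) x4=(-1.6700, 0.9400)
step 1: x0=(0.1135, -1.9604) x1=(0.6577, 0.6481) x2=(-0.0557, -1.1842) x3=(-1.2497, -0.2566) x4=(-1.6778, 0.9291)
step 2: x0=(0.1034, -1.9715) x1=(0.6224, 0.6134) x2=(-0.0431, -1.1731) x3=(-1.2385, -0.2737) x4=(-1.6825, 0.9152)
step 3: x0=(0.0895, -1.9736) x1=(0.5844, 0.5761) x2=(-0.0323, -1.1570) x3=(-1.2263, -0.2912) x4=(-1.6841, 0.8983)
step 4: x0=(0.0718, -1.9668) x1=(0.5439, 0.5364) x2=(-0.0232, -1.1362) x3=(-1.2134, -0.3092) x4=(-1.6826, 0.8783)
step 5: x0=(0.0503, -1.9515) x1=(0.5012, 0.4945) x2=(-0.0158, -1.1110) x3=(-1.1997, -0.3276) x4=(-1.6783, 0.8555)
step 6: x0=(0.0251, -1.9282) x1=(0.4563, 0.4507) x2=(-0.0099, -1.0817) x3=(-1.1853, -0.3464) x4=(-1.6711, 0.8298)
step 7: x0=(-0.0038, -1.8973) x1=(0.4097, 0.4052) x2=(-0.0055, -1.0486) x3=(-1.1704, -0.3656) x4=(-1.6612, 0.8013)
step 8: x0=(-0.0361, -1.8597) x1=(0.3615, 0.3584) x2=(-0.0024, -1.0122) x3=(-1.1552, -0.3851) x4=(-1.6487, 0.7703)
step 9: x0=(-0.0717, -1.8159) x1=(0.3120, 0.3106) x2=(-0.0005, -0.9729) x3=(-1.1396, -0.4050) x4=(-1.6338, 0.7369)
step 10: x0=(-0.1105, -1.7670) x1=(0.2614, 0.2621) x2=(0.0006, -0.9310) x3=(-1.1239, -0.4251) x4=(-1.6168, 0.7013)
step 11: x0=(-0.1521, -1.7138) x1=(0.2101, 0.2134) x2=(0.0009, -0.8870) x3=(-1.1083, -0.4454) x4=(-1.5977, 0.6636)
step 12: x0=(-0.1965, -1.6572) x1=(0.1582, 0.1647) x2=(0.0008, -0.8413) x3=(-1.0927, -0.4660) x4=(-1.5769, 0.6242)
step 13: x0=(-0.2433, -1.5983) x1=(0.1061, 0.1164) x2=(0.0005, -0.7944) x3=(-1.0775, -0.4867) x4=(-1.5545, 0.5832)
step 14: x0=(-0.2922, -1.5379) x1=(0.0539, 0.0690) x2=(0.0004, -0.7466) x3=(-1.0627, -0.5077) x4=(-1.5308, 0.5410)
step 15: x0=(-0.3431, -1.4772) x1=(0.0019, 0.0227) x2=(0.0009, -0.6984) x3=(-1.0485, -0.5288) x4=(-1.5061, 0.4977)
step 16: x0=(-0.3957, -1.4171) x1=(-0.0498, -0.0220) x2=(0.0024, -0.6502) x3=(-1.0350, -0.5500) x4=(-1.4805, 0.4536)
step 17: x0=(-0.4496, -1.3585) x1=(-0.1010, -0.0649) x2=(0.0053, -0.6024) x3=(-1.0223, -0.5715) x4=(-1.4544, 0.4091)
step 18: x0=(-0.5046, -1.3023) x1=(-0.1516, -0.1057) x2=(0.0102, -0.5553) x3=(-1.0106, -0.5930) x4=(-1.4280, 0.3643)
step 19: x0=(-0.5605, -1.2495) x1=(-0.2017, -0.1442) x2=(0.0177, -0.5091) x3=(-0.9999, -0.6148) x4=(-1.4016, 0.3196)
step 20: x0=(-0.6170, -1.2007) x1=(-0.2514, -0.1802) x2=(0.0285, -0.4638) x3=(-0.9903, -0.6367) x4=(-1.3754, 0.2751)

1.0841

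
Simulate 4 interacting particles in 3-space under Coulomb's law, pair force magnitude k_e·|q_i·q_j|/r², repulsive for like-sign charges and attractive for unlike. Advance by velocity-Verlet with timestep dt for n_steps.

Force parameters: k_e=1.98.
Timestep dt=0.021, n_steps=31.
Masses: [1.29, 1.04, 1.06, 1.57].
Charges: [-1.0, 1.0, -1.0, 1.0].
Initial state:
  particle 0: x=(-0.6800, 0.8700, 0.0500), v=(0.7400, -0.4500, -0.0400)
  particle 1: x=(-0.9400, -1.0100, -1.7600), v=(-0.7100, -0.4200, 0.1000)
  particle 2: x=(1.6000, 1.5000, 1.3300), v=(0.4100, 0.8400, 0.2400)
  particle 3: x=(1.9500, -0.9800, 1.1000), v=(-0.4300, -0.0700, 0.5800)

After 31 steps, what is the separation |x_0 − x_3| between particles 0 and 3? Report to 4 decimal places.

2.8238

step 0: x0=(-0.6800, 0.8700, 0.0500) x1=(-0.9400, -1.0100, -1.7600) x2=(1.6000, 1.5000, 1.3300) x3=(1.9500, -0.9800, 1.1000)
step 1: x0=(-0.6645, 0.8605, 0.0491) x1=(-0.9549, -1.0188, -1.7579) x2=(1.6087, 1.5176, 1.3350) x3=(1.9410, -0.9814, 1.1122)
step 2: x0=(-0.6490, 0.8508, 0.0481) x1=(-0.9698, -1.0274, -1.7557) x2=(1.6174, 1.5350, 1.3401) x3=(1.9319, -0.9827, 1.1244)
step 3: x0=(-0.6336, 0.8411, 0.0471) x1=(-0.9847, -1.0360, -1.7534) x2=(1.6262, 1.5524, 1.3452) x3=(1.9228, -0.9839, 1.1366)
step 4: x0=(-0.6182, 0.8312, 0.0459) x1=(-0.9997, -1.0444, -1.7510) x2=(1.6352, 1.5696, 1.3503) x3=(1.9137, -0.9850, 1.1488)
step 5: x0=(-0.6028, 0.8212, 0.0446) x1=(-1.0146, -1.0528, -1.7486) x2=(1.6442, 1.5867, 1.3554) x3=(1.9045, -0.9859, 1.1611)
step 6: x0=(-0.5875, 0.8110, 0.0433) x1=(-1.0295, -1.0610, -1.7461) x2=(1.6533, 1.6037, 1.3606) x3=(1.8954, -0.9868, 1.1733)
step 7: x0=(-0.5723, 0.8007, 0.0419) x1=(-1.0444, -1.0691, -1.7435) x2=(1.6625, 1.6206, 1.3658) x3=(1.8862, -0.9875, 1.1856)
step 8: x0=(-0.5571, 0.7903, 0.0403) x1=(-1.0593, -1.0772, -1.7409) x2=(1.6718, 1.6374, 1.3710) x3=(1.8770, -0.9882, 1.1979)
step 9: x0=(-0.5419, 0.7798, 0.0387) x1=(-1.0742, -1.0851, -1.7382) x2=(1.6811, 1.6541, 1.3762) x3=(1.8677, -0.9887, 1.2102)
step 10: x0=(-0.5268, 0.7691, 0.0370) x1=(-1.0890, -1.0929, -1.7354) x2=(1.6906, 1.6707, 1.3815) x3=(1.8585, -0.9891, 1.2225)
step 11: x0=(-0.5117, 0.7583, 0.0352) x1=(-1.1039, -1.1006, -1.7326) x2=(1.7001, 1.6872, 1.3867) x3=(1.8492, -0.9894, 1.2348)
step 12: x0=(-0.4967, 0.7473, 0.0334) x1=(-1.1188, -1.1082, -1.7297) x2=(1.7096, 1.7037, 1.3920) x3=(1.8399, -0.9896, 1.2471)
step 13: x0=(-0.4817, 0.7362, 0.0314) x1=(-1.1336, -1.1157, -1.7267) x2=(1.7193, 1.7200, 1.3974) x3=(1.8305, -0.9897, 1.2594)
step 14: x0=(-0.4667, 0.7250, 0.0294) x1=(-1.1485, -1.1232, -1.7236) x2=(1.7290, 1.7362, 1.4027) x3=(1.8212, -0.9897, 1.2717)
step 15: x0=(-0.4518, 0.7136, 0.0273) x1=(-1.1633, -1.1305, -1.7205) x2=(1.7388, 1.7523, 1.4081) x3=(1.8118, -0.9896, 1.2840)
step 16: x0=(-0.4369, 0.7021, 0.0251) x1=(-1.1781, -1.1377, -1.7174) x2=(1.7487, 1.7684, 1.4135) x3=(1.8024, -0.9893, 1.2963)
step 17: x0=(-0.4221, 0.6904, 0.0228) x1=(-1.1928, -1.1448, -1.7141) x2=(1.7586, 1.7843, 1.4190) x3=(1.7930, -0.9890, 1.3087)
step 18: x0=(-0.4073, 0.6787, 0.0205) x1=(-1.2076, -1.1518, -1.7108) x2=(1.7686, 1.8002, 1.4245) x3=(1.7835, -0.9886, 1.3210)
step 19: x0=(-0.3926, 0.6667, 0.0181) x1=(-1.2223, -1.1587, -1.7074) x2=(1.7787, 1.8160, 1.4300) x3=(1.7741, -0.9880, 1.3333)
step 20: x0=(-0.3779, 0.6546, 0.0156) x1=(-1.2371, -1.1655, -1.7040) x2=(1.7888, 1.8317, 1.4355) x3=(1.7646, -0.9874, 1.3456)
step 21: x0=(-0.3633, 0.6424, 0.0130) x1=(-1.2517, -1.1722, -1.7005) x2=(1.7990, 1.8474, 1.4411) x3=(1.7551, -0.9866, 1.3579)
step 22: x0=(-0.3486, 0.6301, 0.0104) x1=(-1.2664, -1.1788, -1.6969) x2=(1.8093, 1.8629, 1.4467) x3=(1.7455, -0.9857, 1.3703)
step 23: x0=(-0.3341, 0.6176, 0.0077) x1=(-1.2810, -1.1854, -1.6933) x2=(1.8196, 1.8784, 1.4523) x3=(1.7360, -0.9848, 1.3826)
step 24: x0=(-0.3195, 0.6049, 0.0049) x1=(-1.2957, -1.1918, -1.6896) x2=(1.8299, 1.8938, 1.4579) x3=(1.7264, -0.9837, 1.3949)
step 25: x0=(-0.3051, 0.5922, 0.0021) x1=(-1.3102, -1.1981, -1.6859) x2=(1.8403, 1.9092, 1.4636) x3=(1.7168, -0.9825, 1.4072)
step 26: x0=(-0.2906, 0.5792, -0.0008) x1=(-1.3248, -1.2044, -1.6821) x2=(1.8508, 1.9244, 1.4693) x3=(1.7072, -0.9812, 1.4194)
step 27: x0=(-0.2762, 0.5662, -0.0038) x1=(-1.3393, -1.2105, -1.6782) x2=(1.8613, 1.9396, 1.4751) x3=(1.6975, -0.9799, 1.4317)
step 28: x0=(-0.2618, 0.5529, -0.0068) x1=(-1.3538, -1.2166, -1.6743) x2=(1.8719, 1.9548, 1.4809) x3=(1.6879, -0.9784, 1.4440)
step 29: x0=(-0.2475, 0.5396, -0.0099) x1=(-1.3683, -1.2225, -1.6703) x2=(1.8825, 1.9698, 1.4867) x3=(1.6782, -0.9768, 1.4562)
step 30: x0=(-0.2332, 0.5261, -0.0130) x1=(-1.3827, -1.2284, -1.6663) x2=(1.8931, 1.9848, 1.4925) x3=(1.6685, -0.9751, 1.4685)
step 31: x0=(-0.2190, 0.5124, -0.0162) x1=(-1.3971, -1.2342, -1.6622) x2=(1.9038, 1.9998, 1.4984) x3=(1.6588, -0.9733, 1.4807)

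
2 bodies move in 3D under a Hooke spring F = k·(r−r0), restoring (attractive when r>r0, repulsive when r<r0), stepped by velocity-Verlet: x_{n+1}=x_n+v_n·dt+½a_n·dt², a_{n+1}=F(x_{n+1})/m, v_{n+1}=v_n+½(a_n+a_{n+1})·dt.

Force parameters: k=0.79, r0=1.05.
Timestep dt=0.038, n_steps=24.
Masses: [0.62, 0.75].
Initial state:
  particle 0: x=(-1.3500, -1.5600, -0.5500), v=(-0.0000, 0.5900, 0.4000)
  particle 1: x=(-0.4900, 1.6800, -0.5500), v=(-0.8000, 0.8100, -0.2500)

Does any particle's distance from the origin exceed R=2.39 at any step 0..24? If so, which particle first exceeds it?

no

step 0: x0=(-1.3500, -1.5600, -0.5500) x1=(-0.4900, 1.6800, -0.5500)
step 1: x0=(-1.3495, -1.5355, -0.5348) x1=(-0.5208, 1.7091, -0.5595)
step 2: x0=(-1.3479, -1.5070, -0.5196) x1=(-0.5526, 1.7348, -0.5690)
step 3: x0=(-1.3453, -1.4743, -0.5045) x1=(-0.5851, 1.7571, -0.5784)
step 4: x0=(-1.3417, -1.4376, -0.4895) x1=(-0.6184, 1.7761, -0.5877)
step 5: x0=(-1.3373, -1.3968, -0.4746) x1=(-0.6525, 1.7917, -0.5970)
step 6: x0=(-1.3320, -1.3521, -0.4599) x1=(-0.6873, 1.8040, -0.6061)
step 7: x0=(-1.3258, -1.3035, -0.4453) x1=(-0.7228, 1.8131, -0.6151)
step 8: x0=(-1.3190, -1.2510, -0.4310) x1=(-0.7588, 1.8191, -0.6239)
step 9: x0=(-1.3115, -1.1948, -0.4169) x1=(-0.7955, 1.8219, -0.6325)
step 10: x0=(-1.3033, -1.1349, -0.4030) x1=(-0.8326, 1.8217, -0.6409)
step 11: x0=(-1.2946, -1.0714, -0.3895) x1=(-0.8702, 1.8186, -0.6490)
step 12: x0=(-1.2853, -1.0046, -0.3762) x1=(-0.9083, 1.8126, -0.6569)
step 13: x0=(-1.2757, -0.9345, -0.3633) x1=(-0.9466, 1.8040, -0.6645)
step 14: x0=(-1.2656, -0.8612, -0.3507) x1=(-0.9853, 1.7928, -0.6719)
step 15: x0=(-1.2553, -0.7850, -0.3384) x1=(-1.0243, 1.7791, -0.6789)
step 16: x0=(-1.2447, -0.7060, -0.3266) x1=(-1.0635, 1.7630, -0.6856)
step 17: x0=(-1.2339, -0.6243, -0.3151) x1=(-1.1028, 1.7448, -0.6921)
step 18: x0=(-1.2229, -0.5402, -0.3040) x1=(-1.1422, 1.7246, -0.6982)
step 19: x0=(-1.2119, -0.4538, -0.2933) x1=(-1.1818, 1.7025, -0.7039)
step 20: x0=(-1.2009, -0.3653, -0.2831) x1=(-1.2213, 1.6787, -0.7094)
step 21: x0=(-1.1898, -0.2750, -0.2732) x1=(-1.2608, 1.6533, -0.7145)
step 22: x0=(-1.1789, -0.1830, -0.2636) x1=(-1.3003, 1.6266, -0.7193)
step 23: x0=(-1.1680, -0.0896, -0.2545) x1=(-1.3397, 1.5987, -0.7238)
step 24: x0=(-1.1572, 0.0051, -0.2457) x1=(-1.3789, 1.5697, -0.7280)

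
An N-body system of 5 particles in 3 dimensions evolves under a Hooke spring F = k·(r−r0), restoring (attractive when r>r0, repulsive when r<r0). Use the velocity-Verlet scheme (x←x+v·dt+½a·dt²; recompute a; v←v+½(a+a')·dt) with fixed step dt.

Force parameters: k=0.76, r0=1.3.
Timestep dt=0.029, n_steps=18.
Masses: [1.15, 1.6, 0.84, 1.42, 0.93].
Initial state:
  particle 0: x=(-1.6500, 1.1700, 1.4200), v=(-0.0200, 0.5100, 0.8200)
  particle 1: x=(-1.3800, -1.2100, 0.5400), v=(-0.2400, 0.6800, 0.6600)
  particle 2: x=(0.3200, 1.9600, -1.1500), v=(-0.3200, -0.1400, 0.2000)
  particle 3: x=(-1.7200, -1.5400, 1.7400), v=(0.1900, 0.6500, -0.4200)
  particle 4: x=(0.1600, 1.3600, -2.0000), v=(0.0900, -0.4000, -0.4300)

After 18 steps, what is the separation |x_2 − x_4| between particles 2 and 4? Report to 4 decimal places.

step 0: x0=(-1.6500, 1.1700, 1.4200) x1=(-1.3800, -1.2100, 0.5400) x2=(0.3200, 1.9600, -1.1500) x3=(-1.7200, -1.5400, 1.7400) x4=(0.1600, 1.3600, -2.0000)
step 1: x0=(-1.6499, 1.1842, 1.4426) x1=(-1.3866, -1.1893, 0.5587) x2=(0.3093, 1.9540, -1.1423) x3=(-1.7138, -1.5198, 1.7267) x4=(0.1613, 1.3470, -2.0102)
step 2: x0=(-1.6484, 1.1974, 1.4630) x1=(-1.3923, -1.1666, 0.5763) x2=(0.2957, 1.9442, -1.1307) x3=(-1.7063, -1.4968, 1.7111) x4=(0.1602, 1.3312, -2.0159)
step 3: x0=(-1.6455, 1.2094, 1.4810) x1=(-1.3972, -1.1419, 0.5930) x2=(0.2792, 1.9307, -1.1154) x3=(-1.6976, -1.4711, 1.6933) x4=(0.1565, 1.3126, -2.0170)
step 4: x0=(-1.6412, 1.2203, 1.4966) x1=(-1.4013, -1.1153, 0.6086) x2=(0.2599, 1.9134, -1.0963) x3=(-1.6875, -1.4428, 1.6734) x4=(0.1503, 1.2914, -2.0135)
step 5: x0=(-1.6356, 1.2300, 1.5098) x1=(-1.4045, -1.0867, 0.6233) x2=(0.2378, 1.8925, -1.0735) x3=(-1.6763, -1.4118, 1.6513) x4=(0.1416, 1.2676, -2.0055)
step 6: x0=(-1.6287, 1.2387, 1.5207) x1=(-1.4070, -1.0563, 0.6368) x2=(0.2130, 1.8681, -1.0471) x3=(-1.6638, -1.3784, 1.6272) x4=(0.1305, 1.2413, -1.9928)
step 7: x0=(-1.6204, 1.2462, 1.5293) x1=(-1.4086, -1.0241, 0.6494) x2=(0.1856, 1.8403, -1.0171) x3=(-1.6501, -1.3424, 1.6011) x4=(0.1170, 1.2125, -1.9757)
step 8: x0=(-1.6108, 1.2526, 1.5355) x1=(-1.4095, -0.9901, 0.6608) x2=(0.1555, 1.8091, -0.9837) x3=(-1.6353, -1.3041, 1.5731) x4=(0.1011, 1.1815, -1.9541)
step 9: x0=(-1.6000, 1.2579, 1.5393) x1=(-1.4095, -0.9544, 0.6713) x2=(0.1230, 1.7746, -0.9468) x3=(-1.6194, -1.2634, 1.5433) x4=(0.0829, 1.1482, -1.9280)
step 10: x0=(-1.5880, 1.2620, 1.5409) x1=(-1.4088, -0.9169, 0.6806) x2=(0.0880, 1.7371, -0.9067) x3=(-1.6024, -1.2205, 1.5117) x4=(0.0624, 1.1128, -1.8976)
step 11: x0=(-1.5748, 1.2651, 1.5402) x1=(-1.4074, -0.8779, 0.6890) x2=(0.0508, 1.6967, -0.8634) x3=(-1.5844, -1.1755, 1.4785) x4=(0.0397, 1.0754, -1.8629)
step 12: x0=(-1.5605, 1.2670, 1.5373) x1=(-1.4052, -0.8373, 0.6963) x2=(0.0113, 1.6534, -0.8171) x3=(-1.5654, -1.1284, 1.4436) x4=(0.0148, 1.0361, -1.8240)
step 13: x0=(-1.5451, 1.2679, 1.5323) x1=(-1.4023, -0.7952, 0.7025) x2=(-0.0303, 1.6074, -0.7679) x3=(-1.5455, -1.0794, 1.4073) x4=(-0.0121, 0.9950, -1.7811)
step 14: x0=(-1.5287, 1.2677, 1.5252) x1=(-1.3987, -0.7517, 0.7078) x2=(-0.0738, 1.5590, -0.7159) x3=(-1.5247, -1.0286, 1.3696) x4=(-0.0409, 0.9523, -1.7342)
step 15: x0=(-1.5113, 1.2665, 1.5160) x1=(-1.3945, -0.7069, 0.7121) x2=(-0.1192, 1.5082, -0.6614) x3=(-1.5031, -0.9761, 1.3307) x4=(-0.0717, 0.9081, -1.6835)
step 16: x0=(-1.4929, 1.2643, 1.5049) x1=(-1.3897, -0.6607, 0.7154) x2=(-0.1664, 1.4553, -0.6044) x3=(-1.4808, -0.9221, 1.2905) x4=(-0.1043, 0.8624, -1.6291)
step 17: x0=(-1.4737, 1.2611, 1.4919) x1=(-1.3843, -0.6134, 0.7178) x2=(-0.2151, 1.4003, -0.5452) x3=(-1.4577, -0.8665, 1.2493) x4=(-0.1386, 0.8155, -1.5713)
step 18: x0=(-1.4538, 1.2569, 1.4772) x1=(-1.3784, -0.5650, 0.7192) x2=(-0.2653, 1.3436, -0.4839) x3=(-1.4339, -0.8097, 1.2072) x4=(-0.1745, 0.7675, -1.5101)

1.1803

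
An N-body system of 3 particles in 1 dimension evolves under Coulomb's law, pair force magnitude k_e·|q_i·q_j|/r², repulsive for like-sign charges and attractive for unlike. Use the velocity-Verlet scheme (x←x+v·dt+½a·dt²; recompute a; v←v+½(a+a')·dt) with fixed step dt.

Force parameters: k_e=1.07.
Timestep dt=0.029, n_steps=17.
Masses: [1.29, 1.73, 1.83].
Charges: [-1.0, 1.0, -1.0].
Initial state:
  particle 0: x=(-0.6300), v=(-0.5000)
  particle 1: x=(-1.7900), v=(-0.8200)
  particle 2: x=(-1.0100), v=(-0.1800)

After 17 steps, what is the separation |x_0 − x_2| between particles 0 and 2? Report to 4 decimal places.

1.1090

step 0: x0=(-0.6300) x1=(-1.7900) x2=(-1.0100)
step 1: x0=(-0.6423) x1=(-1.8132) x2=(-1.0173)
step 2: x0=(-0.6502) x1=(-1.8351) x2=(-1.0289)
step 3: x0=(-0.6538) x1=(-1.8559) x2=(-1.0447)
step 4: x0=(-0.6532) x1=(-1.8755) x2=(-1.0645)
step 5: x0=(-0.6490) x1=(-1.8940) x2=(-1.0879)
step 6: x0=(-0.6416) x1=(-1.9114) x2=(-1.1146)
step 7: x0=(-0.6315) x1=(-1.9276) x2=(-1.1443)
step 8: x0=(-0.6192) x1=(-1.9427) x2=(-1.1766)
step 9: x0=(-0.6051) x1=(-1.9566) x2=(-1.2114)
step 10: x0=(-0.5894) x1=(-1.9692) x2=(-1.2484)
step 11: x0=(-0.5725) x1=(-1.9806) x2=(-1.2875)
step 12: x0=(-0.5546) x1=(-1.9907) x2=(-1.3286)
step 13: x0=(-0.5358) x1=(-1.9993) x2=(-1.3716)
step 14: x0=(-0.5164) x1=(-2.0063) x2=(-1.4165)
step 15: x0=(-0.4964) x1=(-2.0116) x2=(-1.4635)
step 16: x0=(-0.4760) x1=(-2.0149) x2=(-1.5127)
step 17: x0=(-0.4552) x1=(-2.0160) x2=(-1.5642)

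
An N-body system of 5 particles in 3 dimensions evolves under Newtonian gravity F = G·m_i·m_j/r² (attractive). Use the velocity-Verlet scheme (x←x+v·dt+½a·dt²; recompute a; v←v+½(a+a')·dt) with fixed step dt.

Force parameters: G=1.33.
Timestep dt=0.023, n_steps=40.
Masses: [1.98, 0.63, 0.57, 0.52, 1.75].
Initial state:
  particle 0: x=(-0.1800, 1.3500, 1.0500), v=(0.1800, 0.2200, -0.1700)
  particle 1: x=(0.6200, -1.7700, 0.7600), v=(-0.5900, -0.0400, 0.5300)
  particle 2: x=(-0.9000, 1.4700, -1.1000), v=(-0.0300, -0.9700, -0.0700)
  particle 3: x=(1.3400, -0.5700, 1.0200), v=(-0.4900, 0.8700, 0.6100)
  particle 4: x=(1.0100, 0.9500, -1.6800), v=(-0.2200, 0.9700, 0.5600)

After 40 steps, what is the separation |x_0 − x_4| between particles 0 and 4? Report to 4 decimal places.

1.8030

step 0: x0=(-0.1800, 1.3500, 1.0500) x1=(0.6200, -1.7700, 0.7600) x2=(-0.9000, 1.4700, -1.1000) x3=(1.3400, -0.5700, 1.0200) x4=(1.0100, 0.9500, -1.6800)
step 1: x0=(-0.1758, 1.3550, 1.0460) x1=(0.6065, -1.7707, 0.7722) x2=(-0.9005, 1.4476, -1.1015) x3=(1.3286, -0.5500, 1.0339) x4=(1.0049, 0.9723, -1.6670)
step 2: x0=(-0.1716, 1.3599, 1.0418) x1=(0.5930, -1.7711, 0.7843) x2=(-0.9006, 1.4251, -1.1028) x3=(1.3169, -0.5298, 1.0477) x4=(0.9996, 0.9946, -1.6538)
step 3: x0=(-0.1672, 1.3647, 1.0374) x1=(0.5795, -1.7711, 0.7964) x2=(-0.9003, 1.4025, -1.1039) x3=(1.3049, -0.5096, 1.0613) x4=(0.9941, 1.0169, -1.6404)
step 4: x0=(-0.1628, 1.3694, 1.0327) x1=(0.5662, -1.7708, 0.8085) x2=(-0.8996, 1.3798, -1.1048) x3=(1.2926, -0.4893, 1.0748) x4=(0.9885, 1.0392, -1.6267)
step 5: x0=(-0.1583, 1.3740, 1.0279) x1=(0.5528, -1.7701, 0.8206) x2=(-0.8985, 1.3571, -1.1055) x3=(1.2801, -0.4689, 1.0881) x4=(0.9828, 1.0615, -1.6128)
step 6: x0=(-0.1537, 1.3785, 1.0229) x1=(0.5396, -1.7690, 0.8326) x2=(-0.8970, 1.3342, -1.1060) x3=(1.2673, -0.4483, 1.1012) x4=(0.9769, 1.0838, -1.5987)
step 7: x0=(-0.1491, 1.3828, 1.0176) x1=(0.5263, -1.7676, 0.8446) x2=(-0.8951, 1.3112, -1.1063) x3=(1.2542, -0.4277, 1.1141) x4=(0.9708, 1.1061, -1.5843)
step 8: x0=(-0.1443, 1.3871, 1.0121) x1=(0.5131, -1.7658, 0.8566) x2=(-0.8927, 1.2882, -1.1063) x3=(1.2408, -0.4069, 1.1269) x4=(0.9645, 1.1284, -1.5697)
step 9: x0=(-0.1395, 1.3912, 1.0064) x1=(0.5000, -1.7637, 0.8685) x2=(-0.8899, 1.2652, -1.1062) x3=(1.2271, -0.3860, 1.1395) x4=(0.9581, 1.1506, -1.5549)
step 10: x0=(-0.1345, 1.3952, 1.0006) x1=(0.4869, -1.7613, 0.8804) x2=(-0.8866, 1.2421, -1.1058) x3=(1.2132, -0.3649, 1.1519) x4=(0.9515, 1.1728, -1.5398)
step 11: x0=(-0.1295, 1.3991, 0.9944) x1=(0.4738, -1.7585, 0.8922) x2=(-0.8829, 1.2189, -1.1052) x3=(1.1990, -0.3437, 1.1642) x4=(0.9447, 1.1950, -1.5245)
step 12: x0=(-0.1244, 1.4029, 0.9881) x1=(0.4608, -1.7554, 0.9040) x2=(-0.8787, 1.1958, -1.1044) x3=(1.1845, -0.3223, 1.1762) x4=(0.9377, 1.2172, -1.5089)
step 13: x0=(-0.1192, 1.4065, 0.9815) x1=(0.4478, -1.7519, 0.9158) x2=(-0.8740, 1.1726, -1.1034) x3=(1.1697, -0.3008, 1.1881) x4=(0.9305, 1.2394, -1.4931)
step 14: x0=(-0.1139, 1.4101, 0.9748) x1=(0.4348, -1.7481, 0.9275) x2=(-0.8688, 1.1495, -1.1022) x3=(1.1546, -0.2791, 1.1998) x4=(0.9232, 1.2615, -1.4770)
step 15: x0=(-0.1086, 1.4135, 0.9677) x1=(0.4219, -1.7440, 0.9392) x2=(-0.8632, 1.1263, -1.1007) x3=(1.1392, -0.2572, 1.2112) x4=(0.9156, 1.2836, -1.4607)
step 16: x0=(-0.1031, 1.4167, 0.9605) x1=(0.4090, -1.7395, 0.9509) x2=(-0.8571, 1.1032, -1.0990) x3=(1.1236, -0.2351, 1.2225) x4=(0.9079, 1.3056, -1.4441)
step 17: x0=(-0.0975, 1.4199, 0.9530) x1=(0.3962, -1.7347, 0.9625) x2=(-0.8505, 1.0802, -1.0971) x3=(1.1077, -0.2128, 1.2336) x4=(0.8999, 1.3276, -1.4273)
step 18: x0=(-0.0918, 1.4229, 0.9453) x1=(0.3833, -1.7295, 0.9740) x2=(-0.8434, 1.0572, -1.0949) x3=(1.0914, -0.1903, 1.2445) x4=(0.8918, 1.3495, -1.4102)
step 19: x0=(-0.0860, 1.4258, 0.9374) x1=(0.3706, -1.7240, 0.9855) x2=(-0.8358, 1.0342, -1.0925) x3=(1.0749, -0.1676, 1.2551) x4=(0.8834, 1.3714, -1.3928)
step 20: x0=(-0.0801, 1.4285, 0.9292) x1=(0.3578, -1.7182, 0.9970) x2=(-0.8277, 1.0114, -1.0898) x3=(1.0581, -0.1447, 1.2656) x4=(0.8749, 1.3932, -1.3751)
step 21: x0=(-0.0741, 1.4311, 0.9208) x1=(0.3451, -1.7121, 1.0084) x2=(-0.8190, 0.9887, -1.0869) x3=(1.0410, -0.1216, 1.2758) x4=(0.8661, 1.4150, -1.3572)
step 22: x0=(-0.0680, 1.4336, 0.9121) x1=(0.3324, -1.7056, 1.0198) x2=(-0.8099, 0.9660, -1.0838) x3=(1.0236, -0.0982, 1.2858) x4=(0.8571, 1.4366, -1.3390)
step 23: x0=(-0.0618, 1.4359, 0.9032) x1=(0.3197, -1.6988, 1.0311) x2=(-0.8002, 0.9435, -1.0804) x3=(1.0059, -0.0745, 1.2955) x4=(0.8479, 1.4582, -1.3205)
step 24: x0=(-0.0554, 1.4381, 0.8940) x1=(0.3071, -1.6917, 1.0423) x2=(-0.7901, 0.9212, -1.0767) x3=(0.9879, -0.0506, 1.3050) x4=(0.8385, 1.4798, -1.3017)
step 25: x0=(-0.0490, 1.4401, 0.8846) x1=(0.2944, -1.6843, 1.0535) x2=(-0.7794, 0.8990, -1.0728) x3=(0.9696, -0.0264, 1.3143) x4=(0.8289, 1.5012, -1.2826)
step 26: x0=(-0.0424, 1.4420, 0.8749) x1=(0.2818, -1.6765, 1.0647) x2=(-0.7682, 0.8770, -1.0686) x3=(0.9510, -0.0019, 1.3233) x4=(0.8190, 1.5225, -1.2632)
step 27: x0=(-0.0357, 1.4437, 0.8649) x1=(0.2693, -1.6684, 1.0758) x2=(-0.7565, 0.8552, -1.0641) x3=(0.9320, 0.0229, 1.3320) x4=(0.8089, 1.5438, -1.2435)
step 28: x0=(-0.0289, 1.4453, 0.8547) x1=(0.2567, -1.6599, 1.0868) x2=(-0.7442, 0.8337, -1.0593) x3=(0.9128, 0.0480, 1.3404) x4=(0.7986, 1.5649, -1.2235)
step 29: x0=(-0.0219, 1.4468, 0.8442) x1=(0.2442, -1.6512, 1.0977) x2=(-0.7315, 0.8123, -1.0542) x3=(0.8932, 0.0734, 1.3485) x4=(0.7881, 1.5859, -1.2031)
step 30: x0=(-0.0148, 1.4481, 0.8335) x1=(0.2317, -1.6421, 1.1086) x2=(-0.7183, 0.7912, -1.0489) x3=(0.8733, 0.0991, 1.3563) x4=(0.7773, 1.6068, -1.1825)
step 31: x0=(-0.0076, 1.4492, 0.8225) x1=(0.2193, -1.6327, 1.1195) x2=(-0.7045, 0.7703, -1.0432) x3=(0.8531, 0.1252, 1.3638) x4=(0.7663, 1.6275, -1.1615)
step 32: x0=(-0.0002, 1.4502, 0.8111) x1=(0.2068, -1.6229, 1.1303) x2=(-0.6902, 0.7498, -1.0372) x3=(0.8326, 0.1517, 1.3710) x4=(0.7551, 1.6481, -1.1401)
step 33: x0=(0.0073, 1.4510, 0.7995) x1=(0.1944, -1.6128, 1.1410) x2=(-0.6755, 0.7295, -1.0309) x3=(0.8117, 0.1785, 1.3778) x4=(0.7437, 1.6686, -1.1184)
step 34: x0=(0.0149, 1.4516, 0.7876) x1=(0.1820, -1.6024, 1.1516) x2=(-0.6602, 0.7095, -1.0243) x3=(0.7905, 0.2058, 1.3842) x4=(0.7320, 1.6889, -1.0963)
step 35: x0=(0.0227, 1.4521, 0.7754) x1=(0.1697, -1.5917, 1.1621) x2=(-0.6445, 0.6898, -1.0174) x3=(0.7689, 0.2334, 1.3902) x4=(0.7200, 1.7090, -1.0739)
step 36: x0=(0.0307, 1.4525, 0.7629) x1=(0.1573, -1.5807, 1.1726) x2=(-0.6283, 0.6705, -1.0101) x3=(0.7470, 0.2615, 1.3958) x4=(0.7079, 1.7290, -1.0511)
step 37: x0=(0.0388, 1.4527, 0.7501) x1=(0.1450, -1.5693, 1.1830) x2=(-0.6116, 0.6516, -1.0025) x3=(0.7248, 0.2900, 1.4010) x4=(0.6955, 1.7488, -1.0278)
step 38: x0=(0.0470, 1.4527, 0.7370) x1=(0.1327, -1.5576, 1.1934) x2=(-0.5945, 0.6330, -0.9945) x3=(0.7022, 0.3190, 1.4057) x4=(0.6828, 1.7684, -1.0042)
step 39: x0=(0.0555, 1.4525, 0.7235) x1=(0.1205, -1.5455, 1.2036) x2=(-0.5769, 0.6148, -0.9862) x3=(0.6793, 0.3484, 1.4100) x4=(0.6699, 1.7878, -0.9802)
step 40: x0=(0.0641, 1.4522, 0.7097) x1=(0.1082, -1.5332, 1.2138) x2=(-0.5588, 0.5970, -0.9774) x3=(0.6560, 0.3783, 1.4137) x4=(0.6568, 1.8070, -0.9557)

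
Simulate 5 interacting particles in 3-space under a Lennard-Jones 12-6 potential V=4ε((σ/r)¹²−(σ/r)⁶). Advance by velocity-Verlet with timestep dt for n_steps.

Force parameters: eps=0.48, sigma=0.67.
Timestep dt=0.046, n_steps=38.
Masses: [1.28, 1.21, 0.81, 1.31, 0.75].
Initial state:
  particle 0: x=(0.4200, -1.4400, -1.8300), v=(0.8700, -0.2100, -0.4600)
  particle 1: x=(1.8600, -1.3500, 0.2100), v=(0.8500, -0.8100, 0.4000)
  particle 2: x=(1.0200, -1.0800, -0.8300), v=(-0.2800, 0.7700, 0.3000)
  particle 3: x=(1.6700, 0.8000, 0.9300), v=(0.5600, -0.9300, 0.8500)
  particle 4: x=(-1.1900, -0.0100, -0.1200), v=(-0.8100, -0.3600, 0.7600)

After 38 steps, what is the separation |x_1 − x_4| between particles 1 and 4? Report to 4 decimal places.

6.3048

step 0: x0=(0.4200, -1.4400, -1.8300) x1=(1.8600, -1.3500, 0.2100) x2=(1.0200, -1.0800, -0.8300) x3=(1.6700, 0.8000, 0.9300) x4=(-1.1900, -0.0100, -0.1200)
step 1: x0=(0.4601, -1.4496, -1.8510) x1=(1.8990, -1.3872, 0.2283) x2=(1.0071, -1.0447, -0.8163) x3=(1.6958, 0.7572, 0.9691) x4=(-1.2273, -0.0266, -0.0850)
step 2: x0=(0.5004, -1.4591, -1.8717) x1=(1.9380, -1.4244, 0.2465) x2=(0.9940, -1.0096, -0.8030) x3=(1.7215, 0.7144, 1.0082) x4=(-1.2645, -0.0431, -0.0501)
step 3: x0=(0.5408, -1.4684, -1.8921) x1=(1.9768, -1.4616, 0.2647) x2=(0.9809, -0.9748, -0.7900) x3=(1.7473, 0.6716, 1.0473) x4=(-1.3018, -0.0597, -0.0151)
step 4: x0=(0.5813, -1.4777, -1.9122) x1=(2.0156, -1.4987, 0.2827) x2=(0.9676, -0.9402, -0.7772) x3=(1.7730, 0.6288, 1.0864) x4=(-1.3390, -0.0763, 0.0198)
step 5: x0=(0.6219, -1.4868, -1.9322) x1=(2.0544, -1.5358, 0.3007) x2=(0.9544, -0.9058, -0.7647) x3=(1.7988, 0.5860, 1.1255) x4=(-1.3762, -0.0928, 0.0548)
step 6: x0=(0.6625, -1.4959, -1.9519) x1=(2.0931, -1.5729, 0.3187) x2=(0.9411, -0.8715, -0.7525) x3=(1.8246, 0.5432, 1.1645) x4=(-1.4135, -0.1094, 0.0897)
step 7: x0=(0.7032, -1.5049, -1.9715) x1=(2.1318, -1.6099, 0.3367) x2=(0.9278, -0.8374, -0.7404) x3=(1.8503, 0.5004, 1.2036) x4=(-1.4507, -0.1260, 0.1247)
step 8: x0=(0.7439, -1.5138, -1.9910) x1=(2.1704, -1.6469, 0.3546) x2=(0.9145, -0.8035, -0.7285) x3=(1.8761, 0.4576, 1.2427) x4=(-1.4879, -0.1426, 0.1596)
step 9: x0=(0.7846, -1.5227, -2.0104) x1=(2.2091, -1.6839, 0.3725) x2=(0.9011, -0.7696, -0.7168) x3=(1.9018, 0.4147, 1.2818) x4=(-1.5251, -0.1591, 0.1946)
step 10: x0=(0.8253, -1.5315, -2.0297) x1=(2.2477, -1.7209, 0.3904) x2=(0.8878, -0.7358, -0.7051) x3=(1.9276, 0.3719, 1.3208) x4=(-1.5623, -0.1757, 0.2295)
step 11: x0=(0.8661, -1.5402, -2.0489) x1=(2.2863, -1.7579, 0.4083) x2=(0.8745, -0.7021, -0.6936) x3=(1.9533, 0.3290, 1.3599) x4=(-1.5995, -0.1923, 0.2645)
step 12: x0=(0.9068, -1.5490, -2.0681) x1=(2.3249, -1.7949, 0.4262) x2=(0.8612, -0.6684, -0.6821) x3=(1.9791, 0.2862, 1.3989) x4=(-1.6368, -0.2089, 0.2994)
step 13: x0=(0.9475, -1.5577, -2.0872) x1=(2.3635, -1.8319, 0.4441) x2=(0.8480, -0.6348, -0.6707) x3=(2.0048, 0.2433, 1.4380) x4=(-1.6740, -0.2254, 0.3343)
step 14: x0=(0.9882, -1.5663, -2.1062) x1=(2.4021, -1.8688, 0.4620) x2=(0.8347, -0.6013, -0.6593) x3=(2.0306, 0.2005, 1.4770) x4=(-1.7112, -0.2420, 0.3693)
step 15: x0=(1.0289, -1.5750, -2.1253) x1=(2.4407, -1.9058, 0.4799) x2=(0.8214, -0.5677, -0.6480) x3=(2.0563, 0.1576, 1.5161) x4=(-1.7484, -0.2586, 0.4042)
step 16: x0=(1.0696, -1.5836, -2.1443) x1=(2.4793, -1.9427, 0.4978) x2=(0.8082, -0.5342, -0.6367) x3=(2.0821, 0.1147, 1.5551) x4=(-1.7856, -0.2752, 0.4392)
step 17: x0=(1.1104, -1.5923, -2.1633) x1=(2.5179, -1.9797, 0.5157) x2=(0.7949, -0.5008, -0.6255) x3=(2.1078, 0.0719, 1.5942) x4=(-1.8228, -0.2918, 0.4741)
step 18: x0=(1.1511, -1.6009, -2.1823) x1=(2.5565, -2.0166, 0.5336) x2=(0.7817, -0.4673, -0.6142) x3=(2.1336, 0.0290, 1.6332) x4=(-1.8599, -0.3083, 0.5090)
step 19: x0=(1.1918, -1.6095, -2.2013) x1=(2.5950, -2.0535, 0.5515) x2=(0.7685, -0.4339, -0.6030) x3=(2.1593, -0.0139, 1.6722) x4=(-1.8971, -0.3249, 0.5440)
step 20: x0=(1.2325, -1.6181, -2.2202) x1=(2.6336, -2.0904, 0.5694) x2=(0.7552, -0.4004, -0.5918) x3=(2.1851, -0.0568, 1.7113) x4=(-1.9343, -0.3415, 0.5789)
step 21: x0=(1.2732, -1.6267, -2.2392) x1=(2.6722, -2.1274, 0.5873) x2=(0.7420, -0.3670, -0.5805) x3=(2.2108, -0.0997, 1.7503) x4=(-1.9715, -0.3581, 0.6138)
step 22: x0=(1.3139, -1.6353, -2.2581) x1=(2.7108, -2.1643, 0.6052) x2=(0.7288, -0.3336, -0.5693) x3=(2.2366, -0.1426, 1.7893) x4=(-2.0087, -0.3747, 0.6488)
step 23: x0=(1.3546, -1.6439, -2.2771) x1=(2.7493, -2.2012, 0.6231) x2=(0.7156, -0.3002, -0.5581) x3=(2.2623, -0.1854, 1.8283) x4=(-2.0459, -0.3912, 0.6837)
step 24: x0=(1.3953, -1.6525, -2.2960) x1=(2.7879, -2.2381, 0.6410) x2=(0.7024, -0.2668, -0.5469) x3=(2.2881, -0.2283, 1.8673) x4=(-2.0831, -0.4078, 0.7186)
step 25: x0=(1.4360, -1.6610, -2.3150) x1=(2.8265, -2.2750, 0.6589) x2=(0.6892, -0.2334, -0.5357) x3=(2.3138, -0.2712, 1.9063) x4=(-2.1202, -0.4244, 0.7536)
step 26: x0=(1.4766, -1.6696, -2.3339) x1=(2.8650, -2.3119, 0.6768) x2=(0.6760, -0.2000, -0.5245) x3=(2.3396, -0.3142, 1.9454) x4=(-2.1574, -0.4410, 0.7885)
step 27: x0=(1.5173, -1.6782, -2.3528) x1=(2.9036, -2.3488, 0.6947) x2=(0.6628, -0.1666, -0.5133) x3=(2.3653, -0.3571, 1.9844) x4=(-2.1946, -0.4576, 0.8234)
step 28: x0=(1.5580, -1.6868, -2.3718) x1=(2.9421, -2.3857, 0.7126) x2=(0.6496, -0.1332, -0.5021) x3=(2.3911, -0.4000, 2.0234) x4=(-2.2318, -0.4741, 0.8584)
step 29: x0=(1.5987, -1.6954, -2.3907) x1=(2.9807, -2.4225, 0.7305) x2=(0.6364, -0.0998, -0.4910) x3=(2.4169, -0.4429, 2.0624) x4=(-2.2690, -0.4907, 0.8933)
step 30: x0=(1.6394, -1.7039, -2.4096) x1=(3.0193, -2.4594, 0.7484) x2=(0.6232, -0.0664, -0.4798) x3=(2.4426, -0.4858, 2.1014) x4=(-2.3061, -0.5073, 0.9282)
step 31: x0=(1.6801, -1.7125, -2.4285) x1=(3.0578, -2.4963, 0.7663) x2=(0.6100, -0.0331, -0.4686) x3=(2.4684, -0.5287, 2.1404) x4=(-2.3433, -0.5239, 0.9631)
step 32: x0=(1.7208, -1.7211, -2.4474) x1=(3.0964, -2.5332, 0.7843) x2=(0.5968, 0.0003, -0.4574) x3=(2.4941, -0.5716, 2.1794) x4=(-2.3805, -0.5405, 0.9981)
step 33: x0=(1.7615, -1.7297, -2.4664) x1=(3.1349, -2.5701, 0.8022) x2=(0.5836, 0.0337, -0.4462) x3=(2.5199, -0.6146, 2.2184) x4=(-2.4177, -0.5570, 1.0330)
step 34: x0=(1.8022, -1.7382, -2.4853) x1=(3.1735, -2.6069, 0.8201) x2=(0.5704, 0.0671, -0.4350) x3=(2.5456, -0.6575, 2.2573) x4=(-2.4548, -0.5736, 1.0679)
step 35: x0=(1.8429, -1.7468, -2.5042) x1=(3.2121, -2.6438, 0.8380) x2=(0.5572, 0.1004, -0.4238) x3=(2.5714, -0.7004, 2.2963) x4=(-2.4920, -0.5902, 1.1029)
step 36: x0=(1.8835, -1.7554, -2.5231) x1=(3.2506, -2.6807, 0.8559) x2=(0.5440, 0.1338, -0.4126) x3=(2.5971, -0.7433, 2.3353) x4=(-2.5292, -0.6068, 1.1378)
step 37: x0=(1.9242, -1.7639, -2.5420) x1=(3.2892, -2.7176, 0.8738) x2=(0.5308, 0.1672, -0.4015) x3=(2.6229, -0.7863, 2.3743) x4=(-2.5664, -0.6234, 1.1727)
step 38: x0=(1.9649, -1.7725, -2.5610) x1=(3.3277, -2.7544, 0.8918) x2=(0.5176, 0.2006, -0.3903) x3=(2.6486, -0.8292, 2.4133) x4=(-2.6035, -0.6399, 1.2076)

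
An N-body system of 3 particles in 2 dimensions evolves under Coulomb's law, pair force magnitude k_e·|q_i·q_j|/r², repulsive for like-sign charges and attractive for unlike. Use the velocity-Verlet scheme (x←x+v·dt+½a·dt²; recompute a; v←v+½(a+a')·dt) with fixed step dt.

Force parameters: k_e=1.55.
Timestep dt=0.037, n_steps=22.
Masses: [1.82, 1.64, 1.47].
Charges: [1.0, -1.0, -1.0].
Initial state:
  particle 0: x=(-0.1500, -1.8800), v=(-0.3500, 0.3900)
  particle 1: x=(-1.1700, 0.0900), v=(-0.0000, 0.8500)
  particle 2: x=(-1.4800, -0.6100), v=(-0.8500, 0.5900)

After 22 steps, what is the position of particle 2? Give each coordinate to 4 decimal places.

step 0: x0=(-0.1500, -1.8800) x1=(-1.1700, 0.0900) x2=(-1.4800, -0.6100)
step 1: x0=(-0.1631, -1.8653) x1=(-1.1695, 0.1223) x2=(-1.5118, -0.5894)
step 2: x0=(-0.1766, -1.8502) x1=(-1.1680, 0.1563) x2=(-1.5443, -0.5713)
step 3: x0=(-0.1904, -1.8347) x1=(-1.1654, 0.1918) x2=(-1.5775, -0.5553)
step 4: x0=(-0.2046, -1.8188) x1=(-1.1620, 0.2286) x2=(-1.6113, -0.5413)
step 5: x0=(-0.2191, -1.8024) x1=(-1.1575, 0.2665) x2=(-1.6458, -0.5291)
step 6: x0=(-0.2339, -1.7856) x1=(-1.1522, 0.3055) x2=(-1.6808, -0.5187)
step 7: x0=(-0.2491, -1.7684) x1=(-1.1461, 0.3454) x2=(-1.7164, -0.5097)
step 8: x0=(-0.2646, -1.7507) x1=(-1.1392, 0.3861) x2=(-1.7524, -0.5022)
step 9: x0=(-0.2804, -1.7327) x1=(-1.1316, 0.4275) x2=(-1.7888, -0.4959)
step 10: x0=(-0.2965, -1.7143) x1=(-1.1233, 0.4695) x2=(-1.8256, -0.4908)
step 11: x0=(-0.3129, -1.6955) x1=(-1.1143, 0.5120) x2=(-1.8627, -0.4867)
step 12: x0=(-0.3297, -1.6763) x1=(-1.1048, 0.5550) x2=(-1.9000, -0.4836)
step 13: x0=(-0.3467, -1.6567) x1=(-1.0948, 0.5983) x2=(-1.9376, -0.4814)
step 14: x0=(-0.3641, -1.6368) x1=(-1.0843, 0.6420) x2=(-1.9753, -0.4800)
step 15: x0=(-0.3818, -1.6165) x1=(-1.0733, 0.6859) x2=(-2.0132, -0.4794)
step 16: x0=(-0.3997, -1.5958) x1=(-1.0618, 0.7301) x2=(-2.0512, -0.4795)
step 17: x0=(-0.4180, -1.5747) x1=(-1.0500, 0.7744) x2=(-2.0893, -0.4802)
step 18: x0=(-0.4365, -1.5534) x1=(-1.0378, 0.8190) x2=(-2.1274, -0.4816)
step 19: x0=(-0.4554, -1.5316) x1=(-1.0253, 0.8636) x2=(-2.1655, -0.4835)
step 20: x0=(-0.4745, -1.5096) x1=(-1.0125, 0.9084) x2=(-2.2037, -0.4860)
step 21: x0=(-0.4939, -1.4872) x1=(-0.9993, 0.9533) x2=(-2.2417, -0.4890)
step 22: x0=(-0.5136, -1.4645) x1=(-0.9859, 0.9982) x2=(-2.2798, -0.4925)

(-2.2798, -0.4925)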